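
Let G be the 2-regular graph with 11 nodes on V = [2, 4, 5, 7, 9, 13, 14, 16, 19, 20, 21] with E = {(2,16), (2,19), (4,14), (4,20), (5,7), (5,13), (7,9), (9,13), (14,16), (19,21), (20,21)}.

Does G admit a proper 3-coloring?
A valid 3-coloring: color 1: [7, 13, 14, 19, 20]; color 2: [4, 5, 9, 16, 21]; color 3: [2].
(χ(G) = 3 ≤ 3.)

Yes, G is 3-colorable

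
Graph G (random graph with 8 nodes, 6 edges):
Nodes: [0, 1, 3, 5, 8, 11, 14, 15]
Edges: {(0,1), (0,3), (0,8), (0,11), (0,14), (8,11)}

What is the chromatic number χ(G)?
Clique number ω(G) = 3 (lower bound: χ ≥ ω).
The clique on [0, 8, 11] has size 3, forcing χ ≥ 3, and the coloring below uses 3 colors, so χ(G) = 3.
A valid 3-coloring: color 1: [0, 5, 15]; color 2: [1, 3, 11, 14]; color 3: [8].

χ(G) = 3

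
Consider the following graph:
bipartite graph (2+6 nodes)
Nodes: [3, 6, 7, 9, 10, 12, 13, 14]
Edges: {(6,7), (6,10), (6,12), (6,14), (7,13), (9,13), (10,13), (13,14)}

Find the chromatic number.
χ(G) = 2

Clique number ω(G) = 2 (lower bound: χ ≥ ω).
The graph is bipartite (no odd cycle), so 2 colors suffice: χ(G) = 2.
A valid 2-coloring: color 1: [3, 6, 13]; color 2: [7, 9, 10, 12, 14].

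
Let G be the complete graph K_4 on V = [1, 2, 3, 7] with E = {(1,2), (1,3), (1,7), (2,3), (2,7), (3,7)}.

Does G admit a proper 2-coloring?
No, G is not 2-colorable

The clique on vertices [1, 2, 3, 7] has size 4 > 2, so it alone needs 4 colors.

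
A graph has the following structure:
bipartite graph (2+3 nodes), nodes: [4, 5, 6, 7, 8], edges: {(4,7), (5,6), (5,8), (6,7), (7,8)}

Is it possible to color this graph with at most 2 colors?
A valid 2-coloring: color 1: [5, 7]; color 2: [4, 6, 8].
(χ(G) = 2 ≤ 2.)

Yes, G is 2-colorable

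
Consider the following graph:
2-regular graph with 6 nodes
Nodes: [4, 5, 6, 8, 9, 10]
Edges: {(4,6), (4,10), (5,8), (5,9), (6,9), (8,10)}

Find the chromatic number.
Clique number ω(G) = 2 (lower bound: χ ≥ ω).
The graph is bipartite (no odd cycle), so 2 colors suffice: χ(G) = 2.
A valid 2-coloring: color 1: [5, 6, 10]; color 2: [4, 8, 9].

χ(G) = 2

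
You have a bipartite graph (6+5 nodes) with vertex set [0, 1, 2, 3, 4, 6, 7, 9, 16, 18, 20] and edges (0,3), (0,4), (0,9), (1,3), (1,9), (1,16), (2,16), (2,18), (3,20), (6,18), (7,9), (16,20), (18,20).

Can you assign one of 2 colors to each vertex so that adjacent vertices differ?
Yes, G is 2-colorable

A valid 2-coloring: color 1: [0, 1, 2, 6, 7, 20]; color 2: [3, 4, 9, 16, 18].
(χ(G) = 2 ≤ 2.)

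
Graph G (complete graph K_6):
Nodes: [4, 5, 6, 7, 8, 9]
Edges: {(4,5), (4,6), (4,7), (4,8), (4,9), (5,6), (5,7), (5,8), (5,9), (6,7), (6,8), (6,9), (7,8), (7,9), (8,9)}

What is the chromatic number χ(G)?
Clique number ω(G) = 6 (lower bound: χ ≥ ω).
The clique on [4, 5, 6, 7, 8, 9] has size 6, forcing χ ≥ 6, and the coloring below uses 6 colors, so χ(G) = 6.
A valid 6-coloring: color 1: [8]; color 2: [5]; color 3: [6]; color 4: [4]; color 5: [7]; color 6: [9].

χ(G) = 6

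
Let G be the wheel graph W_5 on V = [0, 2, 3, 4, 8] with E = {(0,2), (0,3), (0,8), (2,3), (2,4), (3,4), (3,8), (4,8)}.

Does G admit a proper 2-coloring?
The clique on vertices [0, 3, 8] has size 3 > 2, so it alone needs 3 colors.

No, G is not 2-colorable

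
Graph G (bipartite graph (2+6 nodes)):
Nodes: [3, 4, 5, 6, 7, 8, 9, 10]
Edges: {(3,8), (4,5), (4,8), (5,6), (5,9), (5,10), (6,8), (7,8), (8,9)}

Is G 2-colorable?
Yes, G is 2-colorable

A valid 2-coloring: color 1: [5, 8]; color 2: [3, 4, 6, 7, 9, 10].
(χ(G) = 2 ≤ 2.)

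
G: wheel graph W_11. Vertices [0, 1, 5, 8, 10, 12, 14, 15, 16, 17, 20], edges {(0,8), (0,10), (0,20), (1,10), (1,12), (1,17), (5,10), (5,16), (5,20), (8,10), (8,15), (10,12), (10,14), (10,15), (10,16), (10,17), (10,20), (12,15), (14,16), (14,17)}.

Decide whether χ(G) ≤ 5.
Yes, G is 5-colorable

A valid 5-coloring: color 1: [10]; color 2: [8, 12, 16, 17, 20]; color 3: [0, 1, 5, 14, 15].
(χ(G) = 3 ≤ 5.)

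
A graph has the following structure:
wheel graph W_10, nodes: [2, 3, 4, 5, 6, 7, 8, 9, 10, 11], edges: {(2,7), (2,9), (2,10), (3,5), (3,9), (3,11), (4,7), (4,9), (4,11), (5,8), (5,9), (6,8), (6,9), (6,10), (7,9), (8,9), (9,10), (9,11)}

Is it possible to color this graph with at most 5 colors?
A valid 5-coloring: color 1: [9]; color 2: [5, 6, 7, 11]; color 3: [2, 3, 4, 8]; color 4: [10].
(χ(G) = 4 ≤ 5.)

Yes, G is 5-colorable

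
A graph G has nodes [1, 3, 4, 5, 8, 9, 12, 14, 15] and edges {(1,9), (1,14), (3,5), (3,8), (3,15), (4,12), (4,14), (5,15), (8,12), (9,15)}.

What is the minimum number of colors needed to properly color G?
Clique number ω(G) = 3 (lower bound: χ ≥ ω).
The clique on [3, 5, 15] has size 3, forcing χ ≥ 3, and the coloring below uses 3 colors, so χ(G) = 3.
A valid 3-coloring: color 1: [1, 4, 8, 15]; color 2: [3, 9, 12, 14]; color 3: [5].

χ(G) = 3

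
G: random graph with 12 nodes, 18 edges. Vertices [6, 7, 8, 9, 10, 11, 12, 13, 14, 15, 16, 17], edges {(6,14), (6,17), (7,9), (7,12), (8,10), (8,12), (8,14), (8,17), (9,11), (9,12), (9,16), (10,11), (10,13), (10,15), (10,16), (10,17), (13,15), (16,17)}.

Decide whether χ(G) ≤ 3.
A valid 3-coloring: color 1: [6, 9, 10]; color 2: [11, 12, 13, 14, 17]; color 3: [7, 8, 15, 16].
(χ(G) = 3 ≤ 3.)

Yes, G is 3-colorable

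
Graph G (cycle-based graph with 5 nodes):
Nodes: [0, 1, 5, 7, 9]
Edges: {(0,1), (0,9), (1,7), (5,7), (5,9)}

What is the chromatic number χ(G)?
Clique number ω(G) = 2 (lower bound: χ ≥ ω).
Odd cycle [7, 1, 0, 9, 5] needs 3 colors (χ ≥ 3).
The coloring below uses 3 colors, so χ(G) = 3.
A valid 3-coloring: color 1: [7, 9]; color 2: [1, 5]; color 3: [0].

χ(G) = 3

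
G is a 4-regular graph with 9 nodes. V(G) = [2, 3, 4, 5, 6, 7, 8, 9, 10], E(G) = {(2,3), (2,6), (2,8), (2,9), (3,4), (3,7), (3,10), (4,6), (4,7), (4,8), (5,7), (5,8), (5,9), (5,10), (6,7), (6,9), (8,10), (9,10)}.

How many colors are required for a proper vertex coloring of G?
Clique number ω(G) = 3 (lower bound: χ ≥ ω).
The clique on [2, 6, 9] has size 3, forcing χ ≥ 3, and the coloring below uses 3 colors, so χ(G) = 3.
A valid 3-coloring: color 1: [2, 4, 10]; color 2: [7, 8, 9]; color 3: [3, 5, 6].

χ(G) = 3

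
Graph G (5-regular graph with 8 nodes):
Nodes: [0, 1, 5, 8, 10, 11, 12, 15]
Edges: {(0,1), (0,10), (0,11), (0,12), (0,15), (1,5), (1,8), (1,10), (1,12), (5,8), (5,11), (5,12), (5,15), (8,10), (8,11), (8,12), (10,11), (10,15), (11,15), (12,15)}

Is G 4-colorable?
Yes, G is 4-colorable

A valid 4-coloring: color 1: [0, 8]; color 2: [11, 12]; color 3: [1, 15]; color 4: [5, 10].
(χ(G) = 4 ≤ 4.)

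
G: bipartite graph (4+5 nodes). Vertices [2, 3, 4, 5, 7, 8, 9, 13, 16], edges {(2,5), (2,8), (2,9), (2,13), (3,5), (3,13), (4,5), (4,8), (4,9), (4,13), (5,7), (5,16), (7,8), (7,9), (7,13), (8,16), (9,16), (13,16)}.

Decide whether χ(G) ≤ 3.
Yes, G is 3-colorable

A valid 3-coloring: color 1: [5, 8, 9, 13]; color 2: [2, 3, 4, 7, 16].
(χ(G) = 2 ≤ 3.)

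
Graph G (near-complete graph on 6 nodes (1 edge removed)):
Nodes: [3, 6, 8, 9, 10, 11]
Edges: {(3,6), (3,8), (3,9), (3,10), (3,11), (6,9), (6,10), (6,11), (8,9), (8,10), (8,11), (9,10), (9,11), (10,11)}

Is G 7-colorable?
Yes, G is 7-colorable

A valid 7-coloring: color 1: [3]; color 2: [11]; color 3: [9]; color 4: [10]; color 5: [6, 8].
(χ(G) = 5 ≤ 7.)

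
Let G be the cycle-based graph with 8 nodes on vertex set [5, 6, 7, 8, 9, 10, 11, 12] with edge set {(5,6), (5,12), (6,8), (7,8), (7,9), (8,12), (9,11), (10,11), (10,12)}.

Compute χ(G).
χ(G) = 2

Clique number ω(G) = 2 (lower bound: χ ≥ ω).
The graph is bipartite (no odd cycle), so 2 colors suffice: χ(G) = 2.
A valid 2-coloring: color 1: [5, 8, 9, 10]; color 2: [6, 7, 11, 12].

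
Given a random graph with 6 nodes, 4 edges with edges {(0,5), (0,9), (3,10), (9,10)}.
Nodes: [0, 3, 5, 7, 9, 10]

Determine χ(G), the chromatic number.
Clique number ω(G) = 2 (lower bound: χ ≥ ω).
The graph is bipartite (no odd cycle), so 2 colors suffice: χ(G) = 2.
A valid 2-coloring: color 1: [0, 7, 10]; color 2: [3, 5, 9].

χ(G) = 2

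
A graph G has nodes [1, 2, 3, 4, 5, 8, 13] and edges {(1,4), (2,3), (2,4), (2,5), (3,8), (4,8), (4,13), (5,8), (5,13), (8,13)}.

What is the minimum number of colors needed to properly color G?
Clique number ω(G) = 3 (lower bound: χ ≥ ω).
The clique on [4, 8, 13] has size 3, forcing χ ≥ 3, and the coloring below uses 3 colors, so χ(G) = 3.
A valid 3-coloring: color 1: [1, 2, 8]; color 2: [3, 4, 5]; color 3: [13].

χ(G) = 3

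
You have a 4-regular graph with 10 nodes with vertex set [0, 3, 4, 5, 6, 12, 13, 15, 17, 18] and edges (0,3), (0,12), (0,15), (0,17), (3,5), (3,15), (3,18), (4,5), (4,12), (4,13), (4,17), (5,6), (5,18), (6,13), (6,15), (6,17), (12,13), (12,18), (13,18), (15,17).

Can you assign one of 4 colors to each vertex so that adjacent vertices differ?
A valid 4-coloring: color 1: [5, 12, 15]; color 2: [0, 4, 6, 18]; color 3: [3, 13, 17].
(χ(G) = 3 ≤ 4.)

Yes, G is 4-colorable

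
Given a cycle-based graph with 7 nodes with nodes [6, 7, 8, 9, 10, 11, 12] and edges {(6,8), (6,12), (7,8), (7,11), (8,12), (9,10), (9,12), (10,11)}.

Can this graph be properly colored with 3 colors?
A valid 3-coloring: color 1: [7, 10, 12]; color 2: [8, 9, 11]; color 3: [6].
(χ(G) = 3 ≤ 3.)

Yes, G is 3-colorable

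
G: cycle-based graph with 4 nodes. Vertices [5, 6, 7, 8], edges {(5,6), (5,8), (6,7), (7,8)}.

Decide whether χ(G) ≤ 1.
Edge (5,8) forces its endpoints to differ, so 1 color is not enough.

No, G is not 1-colorable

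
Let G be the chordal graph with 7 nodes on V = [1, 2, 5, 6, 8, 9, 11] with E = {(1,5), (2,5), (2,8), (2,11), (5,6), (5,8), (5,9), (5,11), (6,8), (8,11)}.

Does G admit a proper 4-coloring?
A valid 4-coloring: color 1: [5]; color 2: [1, 8, 9]; color 3: [2, 6]; color 4: [11].
(χ(G) = 4 ≤ 4.)

Yes, G is 4-colorable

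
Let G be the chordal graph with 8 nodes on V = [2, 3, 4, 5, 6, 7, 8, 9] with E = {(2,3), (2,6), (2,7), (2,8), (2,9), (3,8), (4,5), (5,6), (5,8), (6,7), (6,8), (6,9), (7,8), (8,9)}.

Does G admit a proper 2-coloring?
No, G is not 2-colorable

The clique on vertices [2, 6, 8, 9] has size 4 > 2, so it alone needs 4 colors.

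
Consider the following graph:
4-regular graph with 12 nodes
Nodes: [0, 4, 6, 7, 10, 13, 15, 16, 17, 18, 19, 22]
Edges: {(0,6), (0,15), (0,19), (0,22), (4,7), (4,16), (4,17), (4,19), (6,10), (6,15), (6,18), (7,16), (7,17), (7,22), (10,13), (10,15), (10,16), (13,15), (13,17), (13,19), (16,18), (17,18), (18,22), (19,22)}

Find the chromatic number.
Clique number ω(G) = 3 (lower bound: χ ≥ ω).
The clique on [0, 19, 22] has size 3, forcing χ ≥ 3, and the coloring below uses 3 colors, so χ(G) = 3.
A valid 3-coloring: color 1: [0, 7, 10, 18]; color 2: [4, 6, 13, 22]; color 3: [15, 16, 17, 19].

χ(G) = 3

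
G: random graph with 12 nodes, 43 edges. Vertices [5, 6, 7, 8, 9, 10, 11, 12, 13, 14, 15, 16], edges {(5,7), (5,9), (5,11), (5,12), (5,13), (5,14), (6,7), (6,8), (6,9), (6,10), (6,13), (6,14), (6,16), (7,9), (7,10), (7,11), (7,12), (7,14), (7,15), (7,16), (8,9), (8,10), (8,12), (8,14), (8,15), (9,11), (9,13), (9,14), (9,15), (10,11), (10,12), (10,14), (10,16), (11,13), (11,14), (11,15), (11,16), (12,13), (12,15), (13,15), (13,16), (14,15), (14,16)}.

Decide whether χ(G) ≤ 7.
A valid 7-coloring: color 1: [7, 8, 13]; color 2: [12, 14]; color 3: [6, 11]; color 4: [9, 10]; color 5: [5, 15, 16].
(χ(G) = 5 ≤ 7.)

Yes, G is 7-colorable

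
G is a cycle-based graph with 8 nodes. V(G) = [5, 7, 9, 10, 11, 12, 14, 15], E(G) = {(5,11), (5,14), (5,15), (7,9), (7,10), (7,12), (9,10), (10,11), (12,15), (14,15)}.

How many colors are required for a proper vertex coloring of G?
Clique number ω(G) = 3 (lower bound: χ ≥ ω).
The clique on [5, 14, 15] has size 3, forcing χ ≥ 3, and the coloring below uses 3 colors, so χ(G) = 3.
A valid 3-coloring: color 1: [5, 10, 12]; color 2: [7, 11, 15]; color 3: [9, 14].

χ(G) = 3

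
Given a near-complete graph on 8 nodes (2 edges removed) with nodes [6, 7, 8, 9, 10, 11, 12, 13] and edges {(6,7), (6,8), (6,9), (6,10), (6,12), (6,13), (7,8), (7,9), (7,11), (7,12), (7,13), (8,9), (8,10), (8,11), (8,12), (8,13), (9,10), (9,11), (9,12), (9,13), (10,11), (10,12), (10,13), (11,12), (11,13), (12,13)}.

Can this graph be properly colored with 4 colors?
No, G is not 4-colorable

The clique on vertices [8, 9, 10, 11, 12, 13] has size 6 > 4, so it alone needs 6 colors.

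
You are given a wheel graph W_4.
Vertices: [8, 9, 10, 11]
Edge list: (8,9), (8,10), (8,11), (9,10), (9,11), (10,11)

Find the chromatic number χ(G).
Clique number ω(G) = 4 (lower bound: χ ≥ ω).
The clique on [8, 9, 10, 11] has size 4, forcing χ ≥ 4, and the coloring below uses 4 colors, so χ(G) = 4.
A valid 4-coloring: color 1: [9]; color 2: [10]; color 3: [11]; color 4: [8].

χ(G) = 4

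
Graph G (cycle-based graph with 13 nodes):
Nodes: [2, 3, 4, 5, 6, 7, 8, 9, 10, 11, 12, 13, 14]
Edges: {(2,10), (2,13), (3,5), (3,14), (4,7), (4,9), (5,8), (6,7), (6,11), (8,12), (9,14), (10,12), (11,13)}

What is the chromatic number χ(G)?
χ(G) = 3

Clique number ω(G) = 2 (lower bound: χ ≥ ω).
Odd cycle [11, 13, 2, 10, 12, 8, 5, 3, 14, 9, 4, 7, 6] needs 3 colors (χ ≥ 3).
The coloring below uses 3 colors, so χ(G) = 3.
A valid 3-coloring: color 1: [2, 5, 7, 11, 12, 14]; color 2: [3, 6, 8, 9, 10, 13]; color 3: [4].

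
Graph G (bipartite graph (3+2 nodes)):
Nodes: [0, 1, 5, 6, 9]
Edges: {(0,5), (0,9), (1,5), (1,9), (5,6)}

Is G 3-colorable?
A valid 3-coloring: color 1: [5, 9]; color 2: [0, 1, 6].
(χ(G) = 2 ≤ 3.)

Yes, G is 3-colorable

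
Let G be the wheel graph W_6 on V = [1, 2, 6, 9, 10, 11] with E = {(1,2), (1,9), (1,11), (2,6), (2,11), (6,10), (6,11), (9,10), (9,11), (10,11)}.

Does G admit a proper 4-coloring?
A valid 4-coloring: color 1: [11]; color 2: [6, 9]; color 3: [2, 10]; color 4: [1].
(χ(G) = 4 ≤ 4.)

Yes, G is 4-colorable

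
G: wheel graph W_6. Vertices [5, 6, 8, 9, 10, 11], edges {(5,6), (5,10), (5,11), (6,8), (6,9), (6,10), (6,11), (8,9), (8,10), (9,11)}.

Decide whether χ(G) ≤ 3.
Odd cycle [8, 10, 5, 11, 9] needs 3 colors (χ ≥ 3).
Vertex 6 is adjacent to every vertex of [5, 8, 9, 10, 11], which already need 3 colors among themselves, so 6 needs a new color (χ ≥ 4).
Hence χ(G) ≥ 4 > 3, so no proper 3-coloring exists.

No, G is not 3-colorable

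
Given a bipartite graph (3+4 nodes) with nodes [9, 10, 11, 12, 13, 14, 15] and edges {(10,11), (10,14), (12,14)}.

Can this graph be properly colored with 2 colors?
Yes, G is 2-colorable

A valid 2-coloring: color 1: [9, 10, 12, 13, 15]; color 2: [11, 14].
(χ(G) = 2 ≤ 2.)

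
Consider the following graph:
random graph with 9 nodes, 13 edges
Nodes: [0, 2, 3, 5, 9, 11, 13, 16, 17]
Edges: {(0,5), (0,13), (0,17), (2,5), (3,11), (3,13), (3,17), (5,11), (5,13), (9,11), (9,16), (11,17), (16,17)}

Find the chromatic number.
Clique number ω(G) = 3 (lower bound: χ ≥ ω).
The clique on [3, 11, 17] has size 3, forcing χ ≥ 3, and the coloring below uses 3 colors, so χ(G) = 3.
A valid 3-coloring: color 1: [2, 11, 13, 16]; color 2: [5, 9, 17]; color 3: [0, 3].

χ(G) = 3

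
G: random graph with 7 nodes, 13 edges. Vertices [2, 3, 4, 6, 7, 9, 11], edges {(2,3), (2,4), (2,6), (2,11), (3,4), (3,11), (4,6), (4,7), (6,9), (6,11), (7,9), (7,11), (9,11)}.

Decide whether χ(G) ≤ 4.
A valid 4-coloring: color 1: [4, 11]; color 2: [2, 9]; color 3: [3, 6, 7].
(χ(G) = 3 ≤ 4.)

Yes, G is 4-colorable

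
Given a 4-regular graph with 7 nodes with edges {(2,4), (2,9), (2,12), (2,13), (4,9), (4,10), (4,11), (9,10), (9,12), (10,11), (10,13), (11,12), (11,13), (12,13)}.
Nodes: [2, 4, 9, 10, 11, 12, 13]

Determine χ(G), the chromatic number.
Clique number ω(G) = 3 (lower bound: χ ≥ ω).
Suppose a proper 3-coloring c exists. The clique [2, 4, 9] takes 3 distinct colors; by symmetry let c(2) = 1, c(4) = 2, c(9) = 3.
- Vertex 10: neighbors [4, 9] already have colors [2, 3] ⇒ c(10) = 1.
- Vertex 11: neighbors [10, 4] already have colors [1, 2] ⇒ c(11) = 3.
- Vertex 12: neighbors [2, 9] already have colors [1, 3] ⇒ c(12) = 2.
- Vertex 13: neighbors [2, 12, 11] already have colors [1, 2, 3] — all 3 colors blocked. Contradiction.
The forced assignments end in a contradiction, so G has no proper 3-coloring (χ ≥ 4).
The coloring below uses 4 colors, so χ(G) = 4.
A valid 4-coloring: color 1: [9, 11]; color 2: [10, 12]; color 3: [4, 13]; color 4: [2].

χ(G) = 4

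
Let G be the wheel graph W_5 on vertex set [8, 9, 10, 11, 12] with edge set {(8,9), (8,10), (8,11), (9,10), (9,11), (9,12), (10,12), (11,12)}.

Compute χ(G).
Clique number ω(G) = 3 (lower bound: χ ≥ ω).
The clique on [8, 9, 10] has size 3, forcing χ ≥ 3, and the coloring below uses 3 colors, so χ(G) = 3.
A valid 3-coloring: color 1: [9]; color 2: [8, 12]; color 3: [10, 11].

χ(G) = 3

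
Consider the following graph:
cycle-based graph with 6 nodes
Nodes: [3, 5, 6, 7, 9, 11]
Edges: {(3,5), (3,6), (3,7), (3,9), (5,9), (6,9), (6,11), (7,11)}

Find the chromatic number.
χ(G) = 3

Clique number ω(G) = 3 (lower bound: χ ≥ ω).
The clique on [3, 5, 9] has size 3, forcing χ ≥ 3, and the coloring below uses 3 colors, so χ(G) = 3.
A valid 3-coloring: color 1: [3, 11]; color 2: [5, 6, 7]; color 3: [9].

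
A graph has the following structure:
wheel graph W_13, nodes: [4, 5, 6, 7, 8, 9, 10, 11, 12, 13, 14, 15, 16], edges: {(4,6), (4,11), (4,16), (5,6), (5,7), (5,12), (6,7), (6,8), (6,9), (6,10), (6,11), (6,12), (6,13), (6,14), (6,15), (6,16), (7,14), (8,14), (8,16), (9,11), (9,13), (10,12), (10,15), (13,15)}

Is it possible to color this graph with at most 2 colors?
No, G is not 2-colorable

The clique on vertices [4, 6, 16] has size 3 > 2, so it alone needs 3 colors.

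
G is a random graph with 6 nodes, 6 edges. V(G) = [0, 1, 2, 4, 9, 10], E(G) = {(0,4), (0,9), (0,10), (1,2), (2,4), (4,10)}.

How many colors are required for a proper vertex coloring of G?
χ(G) = 3

Clique number ω(G) = 3 (lower bound: χ ≥ ω).
The clique on [0, 4, 10] has size 3, forcing χ ≥ 3, and the coloring below uses 3 colors, so χ(G) = 3.
A valid 3-coloring: color 1: [1, 4, 9]; color 2: [0, 2]; color 3: [10].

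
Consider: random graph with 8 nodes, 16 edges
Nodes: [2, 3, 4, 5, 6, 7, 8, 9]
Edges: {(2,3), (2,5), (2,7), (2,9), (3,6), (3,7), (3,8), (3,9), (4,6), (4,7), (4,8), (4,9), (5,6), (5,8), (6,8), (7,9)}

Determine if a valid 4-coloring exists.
A valid 4-coloring: color 1: [3, 4, 5]; color 2: [6, 7]; color 3: [8, 9]; color 4: [2].
(χ(G) = 4 ≤ 4.)

Yes, G is 4-colorable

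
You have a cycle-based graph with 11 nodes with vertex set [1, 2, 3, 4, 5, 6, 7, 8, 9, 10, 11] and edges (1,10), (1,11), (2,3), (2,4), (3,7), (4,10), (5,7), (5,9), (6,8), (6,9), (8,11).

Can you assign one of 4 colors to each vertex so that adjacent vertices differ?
A valid 4-coloring: color 1: [1, 2, 7, 8, 9]; color 2: [3, 5, 6, 10, 11]; color 3: [4].
(χ(G) = 3 ≤ 4.)

Yes, G is 4-colorable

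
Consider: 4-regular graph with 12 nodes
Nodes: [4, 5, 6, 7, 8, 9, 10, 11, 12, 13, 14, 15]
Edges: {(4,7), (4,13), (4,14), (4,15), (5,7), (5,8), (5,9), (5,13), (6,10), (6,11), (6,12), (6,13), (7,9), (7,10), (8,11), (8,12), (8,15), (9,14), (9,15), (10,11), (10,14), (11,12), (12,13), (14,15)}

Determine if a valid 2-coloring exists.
The clique on vertices [4, 14, 15] has size 3 > 2, so it alone needs 3 colors.

No, G is not 2-colorable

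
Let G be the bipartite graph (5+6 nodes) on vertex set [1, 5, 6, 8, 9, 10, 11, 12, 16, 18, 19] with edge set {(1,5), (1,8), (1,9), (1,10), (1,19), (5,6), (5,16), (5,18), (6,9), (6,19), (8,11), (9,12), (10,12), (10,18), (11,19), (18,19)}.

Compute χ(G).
χ(G) = 2

Clique number ω(G) = 2 (lower bound: χ ≥ ω).
The graph is bipartite (no odd cycle), so 2 colors suffice: χ(G) = 2.
A valid 2-coloring: color 1: [1, 6, 11, 12, 16, 18]; color 2: [5, 8, 9, 10, 19].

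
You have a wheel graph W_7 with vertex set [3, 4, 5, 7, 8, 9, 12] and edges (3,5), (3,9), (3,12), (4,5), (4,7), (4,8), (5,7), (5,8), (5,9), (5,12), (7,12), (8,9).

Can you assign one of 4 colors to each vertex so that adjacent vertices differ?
Yes, G is 4-colorable

A valid 4-coloring: color 1: [5]; color 2: [3, 7, 8]; color 3: [4, 9, 12].
(χ(G) = 3 ≤ 4.)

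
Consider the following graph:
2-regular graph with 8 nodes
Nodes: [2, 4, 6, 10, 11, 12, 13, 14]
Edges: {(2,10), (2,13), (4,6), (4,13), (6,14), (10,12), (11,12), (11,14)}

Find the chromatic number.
χ(G) = 2

Clique number ω(G) = 2 (lower bound: χ ≥ ω).
The graph is bipartite (no odd cycle), so 2 colors suffice: χ(G) = 2.
A valid 2-coloring: color 1: [2, 4, 12, 14]; color 2: [6, 10, 11, 13].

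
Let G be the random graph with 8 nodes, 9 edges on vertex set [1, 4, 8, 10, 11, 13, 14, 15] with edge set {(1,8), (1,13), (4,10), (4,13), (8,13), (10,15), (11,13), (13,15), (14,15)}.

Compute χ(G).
χ(G) = 3

Clique number ω(G) = 3 (lower bound: χ ≥ ω).
The clique on [1, 8, 13] has size 3, forcing χ ≥ 3, and the coloring below uses 3 colors, so χ(G) = 3.
A valid 3-coloring: color 1: [10, 13, 14]; color 2: [4, 8, 11, 15]; color 3: [1].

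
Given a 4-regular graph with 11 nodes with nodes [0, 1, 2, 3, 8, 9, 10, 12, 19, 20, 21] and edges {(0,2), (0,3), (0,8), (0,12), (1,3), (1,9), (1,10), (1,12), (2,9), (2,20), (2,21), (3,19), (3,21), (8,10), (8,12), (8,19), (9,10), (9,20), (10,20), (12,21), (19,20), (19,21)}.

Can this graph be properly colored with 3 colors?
Yes, G is 3-colorable

A valid 3-coloring: color 1: [0, 9, 19]; color 2: [2, 3, 10, 12]; color 3: [1, 8, 20, 21].
(χ(G) = 3 ≤ 3.)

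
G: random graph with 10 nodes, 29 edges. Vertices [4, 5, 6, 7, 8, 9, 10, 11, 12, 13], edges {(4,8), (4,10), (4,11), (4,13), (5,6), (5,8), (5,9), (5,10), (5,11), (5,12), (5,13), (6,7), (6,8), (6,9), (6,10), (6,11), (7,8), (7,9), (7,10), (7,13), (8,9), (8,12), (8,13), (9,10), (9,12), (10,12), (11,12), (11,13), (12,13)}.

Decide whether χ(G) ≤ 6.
Yes, G is 6-colorable

A valid 6-coloring: color 1: [8, 10, 11]; color 2: [4, 5, 7]; color 3: [6, 12]; color 4: [9, 13].
(χ(G) = 4 ≤ 6.)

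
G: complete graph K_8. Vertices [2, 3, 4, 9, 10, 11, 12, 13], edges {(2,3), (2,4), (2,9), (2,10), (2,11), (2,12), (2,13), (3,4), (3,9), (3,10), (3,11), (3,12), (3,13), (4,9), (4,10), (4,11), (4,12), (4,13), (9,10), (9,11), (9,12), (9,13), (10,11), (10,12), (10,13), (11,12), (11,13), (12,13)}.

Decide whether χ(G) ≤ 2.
The clique on vertices [2, 3, 4, 9, 10, 11, 12, 13] has size 8 > 2, so it alone needs 8 colors.

No, G is not 2-colorable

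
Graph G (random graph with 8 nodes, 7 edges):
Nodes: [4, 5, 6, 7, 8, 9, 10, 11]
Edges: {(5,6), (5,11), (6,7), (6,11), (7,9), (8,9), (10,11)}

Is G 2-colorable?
The clique on vertices [5, 6, 11] has size 3 > 2, so it alone needs 3 colors.

No, G is not 2-colorable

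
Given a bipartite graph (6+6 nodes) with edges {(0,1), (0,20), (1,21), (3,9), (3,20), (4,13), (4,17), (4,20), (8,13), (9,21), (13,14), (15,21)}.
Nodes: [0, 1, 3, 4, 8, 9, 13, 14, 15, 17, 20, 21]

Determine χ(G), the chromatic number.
χ(G) = 2

Clique number ω(G) = 2 (lower bound: χ ≥ ω).
The graph is bipartite (no odd cycle), so 2 colors suffice: χ(G) = 2.
A valid 2-coloring: color 1: [1, 9, 13, 15, 17, 20]; color 2: [0, 3, 4, 8, 14, 21].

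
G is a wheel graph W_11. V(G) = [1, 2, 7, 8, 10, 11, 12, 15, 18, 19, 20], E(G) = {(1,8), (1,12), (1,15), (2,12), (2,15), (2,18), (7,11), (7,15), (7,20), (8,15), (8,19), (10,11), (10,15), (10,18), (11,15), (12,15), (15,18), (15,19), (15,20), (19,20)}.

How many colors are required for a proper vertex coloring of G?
Clique number ω(G) = 3 (lower bound: χ ≥ ω).
The clique on [1, 8, 15] has size 3, forcing χ ≥ 3, and the coloring below uses 3 colors, so χ(G) = 3.
A valid 3-coloring: color 1: [15]; color 2: [1, 2, 7, 10, 19]; color 3: [8, 11, 12, 18, 20].

χ(G) = 3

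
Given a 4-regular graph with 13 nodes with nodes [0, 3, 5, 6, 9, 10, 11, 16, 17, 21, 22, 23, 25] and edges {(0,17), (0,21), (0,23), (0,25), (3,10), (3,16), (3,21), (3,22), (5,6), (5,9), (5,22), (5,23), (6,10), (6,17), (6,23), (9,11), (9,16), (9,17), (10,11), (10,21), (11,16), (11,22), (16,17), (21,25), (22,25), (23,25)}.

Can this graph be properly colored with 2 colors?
No, G is not 2-colorable

The clique on vertices [0, 21, 25] has size 3 > 2, so it alone needs 3 colors.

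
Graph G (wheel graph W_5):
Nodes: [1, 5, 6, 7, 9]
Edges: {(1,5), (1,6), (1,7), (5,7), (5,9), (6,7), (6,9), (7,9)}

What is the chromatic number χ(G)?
χ(G) = 3

Clique number ω(G) = 3 (lower bound: χ ≥ ω).
The clique on [5, 7, 9] has size 3, forcing χ ≥ 3, and the coloring below uses 3 colors, so χ(G) = 3.
A valid 3-coloring: color 1: [7]; color 2: [1, 9]; color 3: [5, 6].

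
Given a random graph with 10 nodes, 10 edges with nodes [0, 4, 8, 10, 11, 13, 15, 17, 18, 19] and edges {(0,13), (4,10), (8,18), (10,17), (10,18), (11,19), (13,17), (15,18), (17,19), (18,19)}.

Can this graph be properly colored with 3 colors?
Yes, G is 3-colorable

A valid 3-coloring: color 1: [0, 4, 11, 17, 18]; color 2: [8, 10, 13, 15, 19].
(χ(G) = 2 ≤ 3.)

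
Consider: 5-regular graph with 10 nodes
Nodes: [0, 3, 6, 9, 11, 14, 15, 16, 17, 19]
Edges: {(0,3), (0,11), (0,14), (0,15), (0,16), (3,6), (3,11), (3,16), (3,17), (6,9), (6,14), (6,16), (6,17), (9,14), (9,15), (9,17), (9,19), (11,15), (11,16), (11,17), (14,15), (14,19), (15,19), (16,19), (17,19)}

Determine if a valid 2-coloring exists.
The clique on vertices [0, 3, 11, 16] has size 4 > 2, so it alone needs 4 colors.

No, G is not 2-colorable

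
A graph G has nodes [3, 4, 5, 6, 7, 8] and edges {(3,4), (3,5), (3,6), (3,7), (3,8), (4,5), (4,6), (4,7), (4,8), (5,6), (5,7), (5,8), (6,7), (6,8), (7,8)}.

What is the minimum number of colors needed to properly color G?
Clique number ω(G) = 6 (lower bound: χ ≥ ω).
The clique on [3, 4, 5, 6, 7, 8] has size 6, forcing χ ≥ 6, and the coloring below uses 6 colors, so χ(G) = 6.
A valid 6-coloring: color 1: [4]; color 2: [5]; color 3: [8]; color 4: [6]; color 5: [7]; color 6: [3].

χ(G) = 6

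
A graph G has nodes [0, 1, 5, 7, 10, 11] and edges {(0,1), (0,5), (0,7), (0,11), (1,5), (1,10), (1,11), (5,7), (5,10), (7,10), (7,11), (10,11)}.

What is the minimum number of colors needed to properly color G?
Clique number ω(G) = 3 (lower bound: χ ≥ ω).
The clique on [0, 1, 11] has size 3, forcing χ ≥ 3, and the coloring below uses 3 colors, so χ(G) = 3.
A valid 3-coloring: color 1: [1, 7]; color 2: [5, 11]; color 3: [0, 10].

χ(G) = 3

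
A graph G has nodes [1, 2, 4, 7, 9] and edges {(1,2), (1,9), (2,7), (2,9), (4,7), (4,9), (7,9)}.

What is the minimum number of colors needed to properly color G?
χ(G) = 3

Clique number ω(G) = 3 (lower bound: χ ≥ ω).
The clique on [1, 2, 9] has size 3, forcing χ ≥ 3, and the coloring below uses 3 colors, so χ(G) = 3.
A valid 3-coloring: color 1: [9]; color 2: [1, 7]; color 3: [2, 4].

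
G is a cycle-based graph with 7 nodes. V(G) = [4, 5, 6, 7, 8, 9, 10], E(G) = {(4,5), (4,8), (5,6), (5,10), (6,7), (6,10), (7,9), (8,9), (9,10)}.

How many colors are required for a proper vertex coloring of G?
Clique number ω(G) = 3 (lower bound: χ ≥ ω).
The clique on [5, 6, 10] has size 3, forcing χ ≥ 3, and the coloring below uses 3 colors, so χ(G) = 3.
A valid 3-coloring: color 1: [5, 9]; color 2: [7, 8, 10]; color 3: [4, 6].

χ(G) = 3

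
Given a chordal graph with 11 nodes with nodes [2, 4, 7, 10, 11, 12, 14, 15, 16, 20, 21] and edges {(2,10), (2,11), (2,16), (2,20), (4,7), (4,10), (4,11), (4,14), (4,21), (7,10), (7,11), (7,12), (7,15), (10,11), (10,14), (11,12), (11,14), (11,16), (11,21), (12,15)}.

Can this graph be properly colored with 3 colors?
No, G is not 3-colorable

The clique on vertices [4, 10, 11, 14] has size 4 > 3, so it alone needs 4 colors.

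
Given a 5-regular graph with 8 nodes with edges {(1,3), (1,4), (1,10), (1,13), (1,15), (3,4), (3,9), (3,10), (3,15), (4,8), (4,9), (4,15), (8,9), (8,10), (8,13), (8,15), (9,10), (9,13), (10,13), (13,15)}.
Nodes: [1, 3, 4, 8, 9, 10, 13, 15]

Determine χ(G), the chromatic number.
χ(G) = 4

Clique number ω(G) = 4 (lower bound: χ ≥ ω).
The clique on [8, 9, 10, 13] has size 4, forcing χ ≥ 4, and the coloring below uses 4 colors, so χ(G) = 4.
A valid 4-coloring: color 1: [4, 13]; color 2: [10, 15]; color 3: [3, 8]; color 4: [1, 9].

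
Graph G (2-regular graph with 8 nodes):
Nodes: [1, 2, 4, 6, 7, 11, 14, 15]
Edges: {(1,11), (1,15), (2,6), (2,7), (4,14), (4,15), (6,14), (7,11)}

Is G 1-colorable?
Edge (1,11) forces its endpoints to differ, so 1 color is not enough.

No, G is not 1-colorable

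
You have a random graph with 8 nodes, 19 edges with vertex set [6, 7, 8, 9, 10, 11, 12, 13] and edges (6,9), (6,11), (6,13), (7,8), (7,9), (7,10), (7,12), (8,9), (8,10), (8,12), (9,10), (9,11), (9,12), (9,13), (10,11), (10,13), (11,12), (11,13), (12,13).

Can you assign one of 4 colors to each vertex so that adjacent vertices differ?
A valid 4-coloring: color 1: [9]; color 2: [8, 13]; color 3: [6, 10, 12]; color 4: [7, 11].
(χ(G) = 4 ≤ 4.)

Yes, G is 4-colorable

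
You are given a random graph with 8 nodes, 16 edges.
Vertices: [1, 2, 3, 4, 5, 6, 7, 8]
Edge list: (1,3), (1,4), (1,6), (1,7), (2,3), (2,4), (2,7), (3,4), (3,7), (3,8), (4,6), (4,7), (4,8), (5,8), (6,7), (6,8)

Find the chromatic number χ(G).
χ(G) = 4

Clique number ω(G) = 4 (lower bound: χ ≥ ω).
The clique on [1, 3, 4, 7] has size 4, forcing χ ≥ 4, and the coloring below uses 4 colors, so χ(G) = 4.
A valid 4-coloring: color 1: [4, 5]; color 2: [3, 6]; color 3: [7, 8]; color 4: [1, 2].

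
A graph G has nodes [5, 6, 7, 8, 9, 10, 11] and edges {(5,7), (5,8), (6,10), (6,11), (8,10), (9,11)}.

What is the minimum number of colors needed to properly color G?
Clique number ω(G) = 2 (lower bound: χ ≥ ω).
The graph is bipartite (no odd cycle), so 2 colors suffice: χ(G) = 2.
A valid 2-coloring: color 1: [6, 7, 8, 9]; color 2: [5, 10, 11].

χ(G) = 2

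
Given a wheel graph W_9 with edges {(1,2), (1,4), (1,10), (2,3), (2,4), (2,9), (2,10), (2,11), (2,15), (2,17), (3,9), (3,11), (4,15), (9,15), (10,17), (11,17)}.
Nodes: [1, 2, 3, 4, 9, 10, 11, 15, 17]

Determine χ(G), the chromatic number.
Clique number ω(G) = 3 (lower bound: χ ≥ ω).
The clique on [1, 2, 10] has size 3, forcing χ ≥ 3, and the coloring below uses 3 colors, so χ(G) = 3.
A valid 3-coloring: color 1: [2]; color 2: [4, 9, 10, 11]; color 3: [1, 3, 15, 17].

χ(G) = 3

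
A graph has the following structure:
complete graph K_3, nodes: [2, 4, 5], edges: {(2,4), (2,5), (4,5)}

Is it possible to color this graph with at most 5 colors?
A valid 5-coloring: color 1: [4]; color 2: [5]; color 3: [2].
(χ(G) = 3 ≤ 5.)

Yes, G is 5-colorable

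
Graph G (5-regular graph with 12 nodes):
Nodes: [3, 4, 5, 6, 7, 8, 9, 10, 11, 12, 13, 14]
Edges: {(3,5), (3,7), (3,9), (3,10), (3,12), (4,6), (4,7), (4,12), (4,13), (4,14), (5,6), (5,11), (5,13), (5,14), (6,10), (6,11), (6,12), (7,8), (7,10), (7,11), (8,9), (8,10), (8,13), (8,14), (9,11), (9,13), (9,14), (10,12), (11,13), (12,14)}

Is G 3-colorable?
No, G is not 3-colorable

Suppose a proper 3-coloring c exists. The clique [3, 7, 10] takes 3 distinct colors; by symmetry let c(3) = 1, c(7) = 2, c(10) = 3.
- Vertex 8: neighbors [7, 10] already have colors [2, 3] ⇒ c(8) = 1.
- Vertex 12: neighbors [3, 10] already have colors [1, 3] ⇒ c(12) = 2.
- Vertex 6: neighbors [12, 10] already have colors [2, 3] ⇒ c(6) = 1.
- Vertex 11: neighbors [6, 7] already have colors [1, 2] ⇒ c(11) = 3.
- Vertex 13: neighbors [8, 11] already have colors [1, 3] ⇒ c(13) = 2.
- Vertex 5: neighbors [3, 13, 11] already have colors [1, 2, 3] — all 3 colors blocked. Contradiction.
The forced assignments end in a contradiction, so G has no proper 3-coloring (χ ≥ 4).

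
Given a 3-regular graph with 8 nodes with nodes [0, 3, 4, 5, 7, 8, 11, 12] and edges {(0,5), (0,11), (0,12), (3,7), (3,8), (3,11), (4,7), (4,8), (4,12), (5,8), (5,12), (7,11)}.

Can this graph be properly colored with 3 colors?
A valid 3-coloring: color 1: [0, 3, 4]; color 2: [8, 11, 12]; color 3: [5, 7].
(χ(G) = 3 ≤ 3.)

Yes, G is 3-colorable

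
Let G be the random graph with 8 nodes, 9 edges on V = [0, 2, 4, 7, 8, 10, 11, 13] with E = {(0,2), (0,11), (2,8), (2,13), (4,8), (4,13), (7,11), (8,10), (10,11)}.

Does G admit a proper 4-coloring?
Yes, G is 4-colorable

A valid 4-coloring: color 1: [0, 7, 8, 13]; color 2: [2, 4, 11]; color 3: [10].
(χ(G) = 3 ≤ 4.)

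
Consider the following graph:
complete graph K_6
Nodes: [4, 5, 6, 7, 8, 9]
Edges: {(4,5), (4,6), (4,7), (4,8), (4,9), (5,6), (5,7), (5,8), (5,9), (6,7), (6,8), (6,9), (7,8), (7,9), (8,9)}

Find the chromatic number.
Clique number ω(G) = 6 (lower bound: χ ≥ ω).
The clique on [4, 5, 6, 7, 8, 9] has size 6, forcing χ ≥ 6, and the coloring below uses 6 colors, so χ(G) = 6.
A valid 6-coloring: color 1: [4]; color 2: [8]; color 3: [7]; color 4: [6]; color 5: [5]; color 6: [9].

χ(G) = 6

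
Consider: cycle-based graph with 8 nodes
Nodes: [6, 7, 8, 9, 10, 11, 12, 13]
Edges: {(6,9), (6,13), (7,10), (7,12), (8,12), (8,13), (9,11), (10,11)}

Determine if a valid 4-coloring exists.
A valid 4-coloring: color 1: [9, 10, 12, 13]; color 2: [6, 7, 8, 11].
(χ(G) = 2 ≤ 4.)

Yes, G is 4-colorable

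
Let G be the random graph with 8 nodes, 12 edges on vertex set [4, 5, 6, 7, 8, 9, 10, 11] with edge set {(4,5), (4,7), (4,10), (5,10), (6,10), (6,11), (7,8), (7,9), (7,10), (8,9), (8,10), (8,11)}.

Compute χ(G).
Clique number ω(G) = 3 (lower bound: χ ≥ ω).
The clique on [7, 8, 9] has size 3, forcing χ ≥ 3, and the coloring below uses 3 colors, so χ(G) = 3.
A valid 3-coloring: color 1: [9, 10, 11]; color 2: [5, 6, 7]; color 3: [4, 8].

χ(G) = 3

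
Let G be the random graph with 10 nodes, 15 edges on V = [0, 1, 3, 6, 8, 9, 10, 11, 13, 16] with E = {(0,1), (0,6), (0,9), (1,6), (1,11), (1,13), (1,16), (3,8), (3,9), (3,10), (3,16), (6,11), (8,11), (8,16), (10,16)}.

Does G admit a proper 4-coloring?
Yes, G is 4-colorable

A valid 4-coloring: color 1: [1, 3]; color 2: [0, 11, 13, 16]; color 3: [6, 8, 9, 10].
(χ(G) = 3 ≤ 4.)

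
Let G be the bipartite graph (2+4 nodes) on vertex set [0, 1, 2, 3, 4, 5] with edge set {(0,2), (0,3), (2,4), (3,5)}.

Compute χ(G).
Clique number ω(G) = 2 (lower bound: χ ≥ ω).
The graph is bipartite (no odd cycle), so 2 colors suffice: χ(G) = 2.
A valid 2-coloring: color 1: [1, 2, 3]; color 2: [0, 4, 5].

χ(G) = 2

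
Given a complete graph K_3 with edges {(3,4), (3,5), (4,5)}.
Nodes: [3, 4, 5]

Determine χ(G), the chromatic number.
χ(G) = 3

Clique number ω(G) = 3 (lower bound: χ ≥ ω).
The clique on [3, 4, 5] has size 3, forcing χ ≥ 3, and the coloring below uses 3 colors, so χ(G) = 3.
A valid 3-coloring: color 1: [3]; color 2: [5]; color 3: [4].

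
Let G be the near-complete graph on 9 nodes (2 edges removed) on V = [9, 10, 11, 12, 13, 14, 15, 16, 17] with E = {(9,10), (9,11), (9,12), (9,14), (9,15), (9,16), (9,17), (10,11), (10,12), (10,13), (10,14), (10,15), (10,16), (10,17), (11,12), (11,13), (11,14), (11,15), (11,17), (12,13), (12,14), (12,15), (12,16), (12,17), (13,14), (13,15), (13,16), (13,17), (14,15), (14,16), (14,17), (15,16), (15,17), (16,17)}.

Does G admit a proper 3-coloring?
No, G is not 3-colorable

The clique on vertices [9, 10, 12, 14, 15, 16, 17] has size 7 > 3, so it alone needs 7 colors.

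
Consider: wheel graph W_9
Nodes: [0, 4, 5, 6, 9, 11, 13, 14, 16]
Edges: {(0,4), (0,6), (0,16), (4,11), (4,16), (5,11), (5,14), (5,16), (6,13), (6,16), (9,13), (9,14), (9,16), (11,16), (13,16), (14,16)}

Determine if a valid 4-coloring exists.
A valid 4-coloring: color 1: [16]; color 2: [4, 5, 6, 9]; color 3: [0, 11, 13, 14].
(χ(G) = 3 ≤ 4.)

Yes, G is 4-colorable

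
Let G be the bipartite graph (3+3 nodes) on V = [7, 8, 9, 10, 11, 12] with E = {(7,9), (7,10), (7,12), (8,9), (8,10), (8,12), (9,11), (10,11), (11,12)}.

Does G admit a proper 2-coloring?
A valid 2-coloring: color 1: [7, 8, 11]; color 2: [9, 10, 12].
(χ(G) = 2 ≤ 2.)

Yes, G is 2-colorable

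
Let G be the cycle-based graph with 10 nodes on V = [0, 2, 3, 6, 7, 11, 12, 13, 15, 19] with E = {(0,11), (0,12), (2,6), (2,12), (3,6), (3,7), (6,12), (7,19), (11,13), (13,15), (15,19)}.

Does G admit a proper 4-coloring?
A valid 4-coloring: color 1: [0, 6, 13, 19]; color 2: [7, 11, 12, 15]; color 3: [2, 3].
(χ(G) = 3 ≤ 4.)

Yes, G is 4-colorable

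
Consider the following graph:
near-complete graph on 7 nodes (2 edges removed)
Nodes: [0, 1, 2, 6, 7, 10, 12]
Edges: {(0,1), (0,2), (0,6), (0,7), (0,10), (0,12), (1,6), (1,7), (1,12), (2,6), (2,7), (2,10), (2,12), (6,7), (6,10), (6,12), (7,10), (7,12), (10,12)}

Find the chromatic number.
Clique number ω(G) = 6 (lower bound: χ ≥ ω).
The clique on [0, 2, 6, 7, 10, 12] has size 6, forcing χ ≥ 6, and the coloring below uses 6 colors, so χ(G) = 6.
A valid 6-coloring: color 1: [12]; color 2: [7]; color 3: [6]; color 4: [0]; color 5: [1, 2]; color 6: [10].

χ(G) = 6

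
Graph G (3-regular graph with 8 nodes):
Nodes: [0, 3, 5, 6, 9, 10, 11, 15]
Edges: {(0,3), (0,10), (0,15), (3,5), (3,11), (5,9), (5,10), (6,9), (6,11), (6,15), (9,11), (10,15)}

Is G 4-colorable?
Yes, G is 4-colorable

A valid 4-coloring: color 1: [0, 5, 11]; color 2: [3, 9, 15]; color 3: [6, 10].
(χ(G) = 3 ≤ 4.)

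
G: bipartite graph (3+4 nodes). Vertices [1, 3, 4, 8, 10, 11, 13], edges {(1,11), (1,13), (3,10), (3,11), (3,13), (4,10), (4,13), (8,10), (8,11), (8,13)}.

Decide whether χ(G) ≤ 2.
Yes, G is 2-colorable

A valid 2-coloring: color 1: [10, 11, 13]; color 2: [1, 3, 4, 8].
(χ(G) = 2 ≤ 2.)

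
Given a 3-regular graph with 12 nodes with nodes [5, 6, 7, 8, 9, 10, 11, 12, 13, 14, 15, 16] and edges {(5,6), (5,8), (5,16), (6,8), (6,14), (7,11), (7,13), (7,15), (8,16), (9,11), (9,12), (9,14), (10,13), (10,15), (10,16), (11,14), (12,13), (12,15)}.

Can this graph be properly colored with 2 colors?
The clique on vertices [5, 8, 16] has size 3 > 2, so it alone needs 3 colors.

No, G is not 2-colorable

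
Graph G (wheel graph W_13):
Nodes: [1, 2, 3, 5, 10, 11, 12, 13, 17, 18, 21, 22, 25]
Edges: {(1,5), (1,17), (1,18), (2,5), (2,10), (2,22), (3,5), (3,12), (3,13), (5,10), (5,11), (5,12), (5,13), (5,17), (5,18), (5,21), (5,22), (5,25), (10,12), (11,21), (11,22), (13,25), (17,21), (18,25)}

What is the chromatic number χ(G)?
χ(G) = 3

Clique number ω(G) = 3 (lower bound: χ ≥ ω).
The clique on [1, 5, 17] has size 3, forcing χ ≥ 3, and the coloring below uses 3 colors, so χ(G) = 3.
A valid 3-coloring: color 1: [5]; color 2: [1, 3, 10, 21, 22, 25]; color 3: [2, 11, 12, 13, 17, 18].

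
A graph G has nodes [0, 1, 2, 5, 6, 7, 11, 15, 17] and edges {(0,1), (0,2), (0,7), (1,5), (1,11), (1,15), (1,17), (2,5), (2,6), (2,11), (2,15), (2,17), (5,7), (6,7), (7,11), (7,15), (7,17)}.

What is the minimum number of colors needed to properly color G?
Clique number ω(G) = 2 (lower bound: χ ≥ ω).
The graph is bipartite (no odd cycle), so 2 colors suffice: χ(G) = 2.
A valid 2-coloring: color 1: [1, 2, 7]; color 2: [0, 5, 6, 11, 15, 17].

χ(G) = 2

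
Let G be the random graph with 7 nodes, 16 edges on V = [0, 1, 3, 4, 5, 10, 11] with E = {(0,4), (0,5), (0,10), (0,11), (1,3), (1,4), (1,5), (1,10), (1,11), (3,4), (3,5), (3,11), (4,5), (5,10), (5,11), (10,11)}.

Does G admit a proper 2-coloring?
No, G is not 2-colorable

The clique on vertices [0, 5, 10, 11] has size 4 > 2, so it alone needs 4 colors.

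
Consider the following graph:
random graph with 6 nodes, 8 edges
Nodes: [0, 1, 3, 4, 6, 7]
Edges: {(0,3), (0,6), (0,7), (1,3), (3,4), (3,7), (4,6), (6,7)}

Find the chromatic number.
Clique number ω(G) = 3 (lower bound: χ ≥ ω).
The clique on [0, 3, 7] has size 3, forcing χ ≥ 3, and the coloring below uses 3 colors, so χ(G) = 3.
A valid 3-coloring: color 1: [3, 6]; color 2: [0, 1, 4]; color 3: [7].

χ(G) = 3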